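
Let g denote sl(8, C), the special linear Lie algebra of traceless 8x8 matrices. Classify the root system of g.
This is sl(8), which has dimension 8^2 - 1 = 63 and rank 8 - 1 = 7 (a Cartan subalgebra is the diagonal traceless matrices). In the classification of classical Lie algebras, the special linear algebra sl(n+1) has type A_n; here n = 7, so the Dynkin diagram is a chain of 7 nodes with single edges (A_7). Hence the type is A_7.

type A_7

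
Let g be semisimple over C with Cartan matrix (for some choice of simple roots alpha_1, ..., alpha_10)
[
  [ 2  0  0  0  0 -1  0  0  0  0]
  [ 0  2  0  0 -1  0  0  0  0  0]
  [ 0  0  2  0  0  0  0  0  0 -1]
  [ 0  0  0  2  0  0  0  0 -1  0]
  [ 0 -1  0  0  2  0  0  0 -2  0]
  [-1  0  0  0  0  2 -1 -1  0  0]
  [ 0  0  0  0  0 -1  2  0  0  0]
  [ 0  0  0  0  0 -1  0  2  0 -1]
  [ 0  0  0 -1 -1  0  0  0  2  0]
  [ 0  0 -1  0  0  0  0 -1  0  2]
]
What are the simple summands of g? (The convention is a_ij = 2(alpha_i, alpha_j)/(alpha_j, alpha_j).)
The diagram associated to this matrix has two connected components: the simple roots {alpha_1, alpha_3, alpha_6, alpha_7, alpha_8, alpha_10} form a chain of 4 nodes with a fork of two nodes at one end (D_6), and {alpha_2, alpha_4, alpha_5, alpha_9} form a chain of 4 nodes with a double edge between the middle two (F_4). A semisimple Lie algebra decomposes uniquely as the direct sum of simple ideals, one per connected component of its Dynkin diagram, so g ≅ D_6 ⊕ F_4 (dimension 66 + 52 = 118).

D_6 + F_4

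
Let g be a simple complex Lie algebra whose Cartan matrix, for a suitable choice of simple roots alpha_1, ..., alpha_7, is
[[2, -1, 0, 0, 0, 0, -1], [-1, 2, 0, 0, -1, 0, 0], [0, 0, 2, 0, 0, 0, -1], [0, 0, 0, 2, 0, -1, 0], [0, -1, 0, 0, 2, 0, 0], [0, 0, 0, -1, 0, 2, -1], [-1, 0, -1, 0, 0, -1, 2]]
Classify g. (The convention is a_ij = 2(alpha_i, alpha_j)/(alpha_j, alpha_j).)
E7

The matrix has rank 7 with 2's on the diagonal. Reading the off-diagonal entries as Dynkin edges (a single edge where a_ij = a_ji = -1; a double or triple edge where a_ij * a_ji = 2 or 3), the diagram is a chain of 6 nodes with one extra node attached to the third node from one end (E_7). One simple-root ordering that puts it in standard form is (alpha_4, alpha_3, alpha_6, alpha_7, alpha_1, alpha_2, alpha_5). So the algebra is type E_7.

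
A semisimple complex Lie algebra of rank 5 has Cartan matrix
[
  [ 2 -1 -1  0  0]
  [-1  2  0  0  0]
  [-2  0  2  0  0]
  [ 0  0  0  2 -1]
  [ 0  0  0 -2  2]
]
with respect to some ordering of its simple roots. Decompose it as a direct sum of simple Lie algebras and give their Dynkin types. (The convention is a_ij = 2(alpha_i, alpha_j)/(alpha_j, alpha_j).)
The diagram associated to this matrix has two connected components: the simple roots {alpha_4, alpha_5} form a chain of 2 nodes with a double edge at one end; the terminal node there is the unique short simple root (B_2), and {alpha_1, alpha_2, alpha_3} form a chain of 3 nodes with a double edge at one end; the terminal node there is the unique long simple root (C_3). A semisimple Lie algebra decomposes uniquely as the direct sum of simple ideals, one per connected component of its Dynkin diagram, so g ≅ B_2 ⊕ C_3 (dimension 10 + 21 = 31).

B2 + C3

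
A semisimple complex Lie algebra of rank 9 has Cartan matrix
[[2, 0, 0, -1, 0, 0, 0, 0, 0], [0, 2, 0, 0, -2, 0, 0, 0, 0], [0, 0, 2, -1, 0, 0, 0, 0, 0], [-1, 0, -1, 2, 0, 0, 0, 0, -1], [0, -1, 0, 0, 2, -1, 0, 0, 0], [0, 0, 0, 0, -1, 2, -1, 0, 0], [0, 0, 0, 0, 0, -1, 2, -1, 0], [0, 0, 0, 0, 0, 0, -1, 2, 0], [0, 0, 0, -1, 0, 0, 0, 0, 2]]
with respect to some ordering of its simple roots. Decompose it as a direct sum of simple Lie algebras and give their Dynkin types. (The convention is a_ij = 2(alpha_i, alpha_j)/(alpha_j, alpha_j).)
The diagram associated to this matrix has two connected components: the simple roots {alpha_2, alpha_5, alpha_6, alpha_7, alpha_8} form a chain of 5 nodes with a double edge at one end; the terminal node there is the unique long simple root (C_5), and {alpha_1, alpha_3, alpha_4, alpha_9} form a chain of 2 nodes with a fork of two nodes at one end (D_4). A semisimple Lie algebra decomposes uniquely as the direct sum of simple ideals, one per connected component of its Dynkin diagram, so g ≅ C_5 ⊕ D_4 (dimension 55 + 28 = 83).

C5 + D4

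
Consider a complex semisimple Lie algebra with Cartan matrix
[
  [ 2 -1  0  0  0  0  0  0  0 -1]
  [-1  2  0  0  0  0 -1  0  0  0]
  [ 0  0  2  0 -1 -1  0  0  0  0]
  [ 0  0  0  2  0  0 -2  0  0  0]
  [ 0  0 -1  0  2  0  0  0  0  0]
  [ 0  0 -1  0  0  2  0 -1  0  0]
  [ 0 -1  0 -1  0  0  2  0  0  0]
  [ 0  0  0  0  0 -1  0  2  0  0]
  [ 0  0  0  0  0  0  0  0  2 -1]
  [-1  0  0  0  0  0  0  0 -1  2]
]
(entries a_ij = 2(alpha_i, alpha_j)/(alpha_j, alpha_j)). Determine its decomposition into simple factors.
A4 ⊕ C6

The diagram associated to this matrix has two connected components: the simple roots {alpha_3, alpha_5, alpha_6, alpha_8} form a chain of 4 nodes with single edges (A_4), and {alpha_1, alpha_2, alpha_4, alpha_7, alpha_9, alpha_10} form a chain of 6 nodes with a double edge at one end; the terminal node there is the unique long simple root (C_6). A semisimple Lie algebra decomposes uniquely as the direct sum of simple ideals, one per connected component of its Dynkin diagram, so g ≅ A_4 ⊕ C_6 (dimension 24 + 78 = 102).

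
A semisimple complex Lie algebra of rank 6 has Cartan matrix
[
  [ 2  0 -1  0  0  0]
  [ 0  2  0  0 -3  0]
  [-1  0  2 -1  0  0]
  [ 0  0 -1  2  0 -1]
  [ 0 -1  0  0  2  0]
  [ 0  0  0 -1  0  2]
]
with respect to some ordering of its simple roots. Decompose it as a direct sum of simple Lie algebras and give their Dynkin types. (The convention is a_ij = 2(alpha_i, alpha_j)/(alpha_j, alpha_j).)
A_4 (sl(5)) ⊕ G_2

The diagram associated to this matrix has two connected components: the simple roots {alpha_1, alpha_3, alpha_4, alpha_6} form a chain of 4 nodes with single edges (A_4), and {alpha_2, alpha_5} form two nodes joined by a triple edge (G_2). A semisimple Lie algebra decomposes uniquely as the direct sum of simple ideals, one per connected component of its Dynkin diagram, so g ≅ A_4 ⊕ G_2 (dimension 24 + 14 = 38).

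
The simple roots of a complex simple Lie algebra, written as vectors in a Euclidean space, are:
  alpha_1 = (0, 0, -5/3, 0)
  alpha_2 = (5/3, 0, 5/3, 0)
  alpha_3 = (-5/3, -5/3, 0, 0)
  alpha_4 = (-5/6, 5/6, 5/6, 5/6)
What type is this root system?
type F_4

Compute the Cartan integers a_ij = 2(alpha_i, alpha_j)/(alpha_j, alpha_j); the resulting 4x4 Cartan matrix is
[[2, -1, 0, -1], [-2, 2, -1, 0], [0, -1, 2, 0], [-1, 0, 0, 2]].
The roots have two lengths (squared-length ratio 2:1); the short ones are alpha_{1,4}. The associated Dynkin diagram is a chain of 4 nodes with a double edge between the middle two (F_4), so the type is F_4.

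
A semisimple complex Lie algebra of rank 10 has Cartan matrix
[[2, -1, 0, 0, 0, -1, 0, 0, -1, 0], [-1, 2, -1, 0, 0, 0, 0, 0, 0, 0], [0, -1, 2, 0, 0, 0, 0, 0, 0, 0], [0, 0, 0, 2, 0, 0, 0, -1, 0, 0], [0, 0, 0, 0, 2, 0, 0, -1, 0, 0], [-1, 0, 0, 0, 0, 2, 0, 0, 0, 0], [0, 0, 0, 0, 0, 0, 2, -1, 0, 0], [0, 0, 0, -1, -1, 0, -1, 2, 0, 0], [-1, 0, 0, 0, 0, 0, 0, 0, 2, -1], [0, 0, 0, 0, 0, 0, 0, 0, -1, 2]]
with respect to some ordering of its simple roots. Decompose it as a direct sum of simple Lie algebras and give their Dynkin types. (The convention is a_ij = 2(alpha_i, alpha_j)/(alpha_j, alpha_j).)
The diagram associated to this matrix has two connected components: the simple roots {alpha_4, alpha_5, alpha_7, alpha_8} form a chain of 2 nodes with a fork of two nodes at one end (D_4), and {alpha_1, alpha_2, alpha_3, alpha_6, alpha_9, alpha_10} form a chain of 5 nodes with one extra node attached to the third node from one end (E_6). A semisimple Lie algebra decomposes uniquely as the direct sum of simple ideals, one per connected component of its Dynkin diagram, so g ≅ D_4 ⊕ E_6 (dimension 28 + 78 = 106).

D4 + E6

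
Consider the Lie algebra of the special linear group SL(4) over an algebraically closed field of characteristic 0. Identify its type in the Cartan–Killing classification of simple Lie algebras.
A3

This is sl(4), which has dimension 4^2 - 1 = 15 and rank 4 - 1 = 3 (a Cartan subalgebra is the diagonal traceless matrices). In the classification of classical Lie algebras, the special linear algebra sl(n+1) has type A_n; here n = 3, so the Dynkin diagram is a chain of 3 nodes with single edges (A_3). Hence the type is A_3.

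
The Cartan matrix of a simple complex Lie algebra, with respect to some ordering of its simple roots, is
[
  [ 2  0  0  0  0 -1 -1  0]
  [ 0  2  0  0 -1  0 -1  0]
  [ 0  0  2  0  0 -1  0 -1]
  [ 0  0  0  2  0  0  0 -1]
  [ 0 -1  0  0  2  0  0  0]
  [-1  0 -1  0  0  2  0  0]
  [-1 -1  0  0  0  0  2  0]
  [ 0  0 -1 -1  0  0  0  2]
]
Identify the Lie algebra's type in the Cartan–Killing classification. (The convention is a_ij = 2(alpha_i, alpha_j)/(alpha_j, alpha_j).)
The matrix has rank 8 with 2's on the diagonal. Reading the off-diagonal entries as Dynkin edges (a single edge where a_ij = a_ji = -1; a double or triple edge where a_ij * a_ji = 2 or 3), the diagram is a chain of 8 nodes with single edges (A_8). One simple-root ordering that puts it in standard form is (alpha_4, alpha_8, alpha_3, alpha_6, alpha_1, alpha_7, alpha_2, alpha_5). So the algebra is type A_8, i.e. sl(9).

A_8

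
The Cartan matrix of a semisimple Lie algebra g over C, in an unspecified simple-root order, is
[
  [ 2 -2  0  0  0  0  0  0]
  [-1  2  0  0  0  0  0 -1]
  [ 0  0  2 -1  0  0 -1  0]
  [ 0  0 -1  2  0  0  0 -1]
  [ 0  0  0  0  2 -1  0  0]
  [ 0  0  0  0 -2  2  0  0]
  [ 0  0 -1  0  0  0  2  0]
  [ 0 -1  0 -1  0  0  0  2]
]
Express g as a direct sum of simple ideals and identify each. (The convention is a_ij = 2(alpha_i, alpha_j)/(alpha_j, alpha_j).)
The diagram associated to this matrix has two connected components: the simple roots {alpha_5, alpha_6} form a chain of 2 nodes with a double edge at one end; the terminal node there is the unique short simple root (B_2), and {alpha_1, alpha_2, alpha_3, alpha_4, alpha_7, alpha_8} form a chain of 6 nodes with a double edge at one end; the terminal node there is the unique long simple root (C_6). A semisimple Lie algebra decomposes uniquely as the direct sum of simple ideals, one per connected component of its Dynkin diagram, so g ≅ B_2 ⊕ C_6 (dimension 10 + 78 = 88).

B2 + C6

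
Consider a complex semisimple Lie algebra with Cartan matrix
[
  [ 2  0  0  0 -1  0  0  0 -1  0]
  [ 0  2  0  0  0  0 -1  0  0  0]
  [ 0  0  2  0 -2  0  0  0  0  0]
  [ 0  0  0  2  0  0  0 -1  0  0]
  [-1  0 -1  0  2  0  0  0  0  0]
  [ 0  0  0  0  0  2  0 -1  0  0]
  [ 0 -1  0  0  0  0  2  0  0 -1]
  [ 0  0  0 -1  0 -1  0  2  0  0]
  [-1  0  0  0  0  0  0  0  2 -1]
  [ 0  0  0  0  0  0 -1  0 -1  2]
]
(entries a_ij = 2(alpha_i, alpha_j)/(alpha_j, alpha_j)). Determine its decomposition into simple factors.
The diagram associated to this matrix has two connected components: the simple roots {alpha_4, alpha_6, alpha_8} form a chain of 3 nodes with single edges (A_3), and {alpha_1, alpha_2, alpha_3, alpha_5, alpha_7, alpha_9, alpha_10} form a chain of 7 nodes with a double edge at one end; the terminal node there is the unique long simple root (C_7). A semisimple Lie algebra decomposes uniquely as the direct sum of simple ideals, one per connected component of its Dynkin diagram, so g ≅ A_3 ⊕ C_7 (dimension 15 + 105 = 120).

A3 ⊕ C7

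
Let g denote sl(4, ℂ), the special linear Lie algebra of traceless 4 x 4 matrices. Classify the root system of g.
This is sl(4), which has dimension 4^2 - 1 = 15 and rank 4 - 1 = 3 (a Cartan subalgebra is the diagonal traceless matrices). In the classification of classical Lie algebras, the special linear algebra sl(n+1) has type A_n; here n = 3, so the Dynkin diagram is a chain of 3 nodes with single edges (A_3). Hence the type is A_3.

A_3 (sl(4))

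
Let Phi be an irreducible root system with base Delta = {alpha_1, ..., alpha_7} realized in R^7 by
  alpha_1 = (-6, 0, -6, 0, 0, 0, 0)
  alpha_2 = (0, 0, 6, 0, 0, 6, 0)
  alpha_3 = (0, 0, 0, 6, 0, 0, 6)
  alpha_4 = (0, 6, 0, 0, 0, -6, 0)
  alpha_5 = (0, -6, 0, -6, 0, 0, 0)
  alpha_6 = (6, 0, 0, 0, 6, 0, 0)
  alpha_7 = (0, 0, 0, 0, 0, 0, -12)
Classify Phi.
C_7 (sp(14))

Compute the Cartan integers a_ij = 2(alpha_i, alpha_j)/(alpha_j, alpha_j); the resulting 7x7 Cartan matrix is
[[2, -1, 0, 0, 0, -1, 0], [-1, 2, 0, -1, 0, 0, 0], [0, 0, 2, 0, -1, 0, -1], [0, -1, 0, 2, -1, 0, 0], [0, 0, -1, -1, 2, 0, 0], [-1, 0, 0, 0, 0, 2, 0], [0, 0, -2, 0, 0, 0, 2]].
The roots have two lengths (squared-length ratio 2:1); the short ones are alpha_{1,2,3,4,5,6}. The associated Dynkin diagram is a chain of 7 nodes with a double edge at one end; the terminal node there is the unique long simple root (C_7), so the type is C_7 (the algebra sp(14)).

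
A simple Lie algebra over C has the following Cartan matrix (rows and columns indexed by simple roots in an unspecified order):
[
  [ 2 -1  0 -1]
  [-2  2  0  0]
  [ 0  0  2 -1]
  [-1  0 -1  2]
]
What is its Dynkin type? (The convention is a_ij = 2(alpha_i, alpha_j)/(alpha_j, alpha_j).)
C_4

The matrix has rank 4 with 2's on the diagonal. Reading the off-diagonal entries as Dynkin edges (a single edge where a_ij = a_ji = -1; a double or triple edge where a_ij * a_ji = 2 or 3), the diagram is a chain of 4 nodes with a double edge at one end; the terminal node there is the unique long simple root (C_4). One simple-root ordering that puts it in standard form is (alpha_3, alpha_4, alpha_1, alpha_2). So the algebra is type C_4, i.e. sp(8).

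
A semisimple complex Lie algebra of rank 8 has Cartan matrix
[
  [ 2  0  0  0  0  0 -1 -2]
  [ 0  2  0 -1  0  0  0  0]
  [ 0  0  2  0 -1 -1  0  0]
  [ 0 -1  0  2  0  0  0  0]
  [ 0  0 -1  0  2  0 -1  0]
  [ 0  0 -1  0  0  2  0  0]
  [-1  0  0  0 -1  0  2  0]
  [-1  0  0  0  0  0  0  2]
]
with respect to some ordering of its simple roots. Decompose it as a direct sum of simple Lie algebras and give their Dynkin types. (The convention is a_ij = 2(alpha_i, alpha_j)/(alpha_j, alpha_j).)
A2 ⊕ B6

The diagram associated to this matrix has two connected components: the simple roots {alpha_2, alpha_4} form a chain of 2 nodes with single edges (A_2), and {alpha_1, alpha_3, alpha_5, alpha_6, alpha_7, alpha_8} form a chain of 6 nodes with a double edge at one end; the terminal node there is the unique short simple root (B_6). A semisimple Lie algebra decomposes uniquely as the direct sum of simple ideals, one per connected component of its Dynkin diagram, so g ≅ A_2 ⊕ B_6 (dimension 8 + 78 = 86).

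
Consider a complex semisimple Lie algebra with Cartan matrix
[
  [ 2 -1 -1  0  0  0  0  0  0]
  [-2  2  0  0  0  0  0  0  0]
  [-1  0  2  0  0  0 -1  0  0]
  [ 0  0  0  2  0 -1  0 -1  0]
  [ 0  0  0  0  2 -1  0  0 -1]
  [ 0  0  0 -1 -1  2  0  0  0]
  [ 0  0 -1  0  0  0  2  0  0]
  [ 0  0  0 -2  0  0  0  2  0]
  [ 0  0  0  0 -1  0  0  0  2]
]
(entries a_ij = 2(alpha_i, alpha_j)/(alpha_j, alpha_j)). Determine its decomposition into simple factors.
The diagram associated to this matrix has two connected components: the simple roots {alpha_1, alpha_2, alpha_3, alpha_7} form a chain of 4 nodes with a double edge at one end; the terminal node there is the unique long simple root (C_4), and {alpha_4, alpha_5, alpha_6, alpha_8, alpha_9} form a chain of 5 nodes with a double edge at one end; the terminal node there is the unique long simple root (C_5). A semisimple Lie algebra decomposes uniquely as the direct sum of simple ideals, one per connected component of its Dynkin diagram, so g ≅ C_4 ⊕ C_5 (dimension 36 + 55 = 91).

C_4 (sp(8)) + C_5 (sp(10))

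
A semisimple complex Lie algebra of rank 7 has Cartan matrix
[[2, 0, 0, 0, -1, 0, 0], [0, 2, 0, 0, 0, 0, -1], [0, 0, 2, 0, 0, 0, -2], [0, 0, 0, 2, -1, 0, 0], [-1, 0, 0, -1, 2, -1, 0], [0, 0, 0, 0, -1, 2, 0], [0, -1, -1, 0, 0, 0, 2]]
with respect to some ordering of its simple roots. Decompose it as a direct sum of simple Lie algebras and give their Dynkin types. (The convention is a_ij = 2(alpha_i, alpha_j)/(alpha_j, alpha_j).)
C_3 (sp(6)) ⊕ D_4 (so(8))

The diagram associated to this matrix has two connected components: the simple roots {alpha_2, alpha_3, alpha_7} form a chain of 3 nodes with a double edge at one end; the terminal node there is the unique long simple root (C_3), and {alpha_1, alpha_4, alpha_5, alpha_6} form a chain of 2 nodes with a fork of two nodes at one end (D_4). A semisimple Lie algebra decomposes uniquely as the direct sum of simple ideals, one per connected component of its Dynkin diagram, so g ≅ C_3 ⊕ D_4 (dimension 21 + 28 = 49).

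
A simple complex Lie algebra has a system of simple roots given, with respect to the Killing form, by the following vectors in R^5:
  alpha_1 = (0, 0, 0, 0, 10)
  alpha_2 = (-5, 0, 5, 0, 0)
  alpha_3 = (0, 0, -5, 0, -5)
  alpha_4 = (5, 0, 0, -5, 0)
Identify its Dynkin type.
type C_4

Compute the Cartan integers a_ij = 2(alpha_i, alpha_j)/(alpha_j, alpha_j); the resulting 4x4 Cartan matrix is
[[2, 0, -2, 0], [0, 2, -1, -1], [-1, -1, 2, 0], [0, -1, 0, 2]].
The roots have two lengths (squared-length ratio 2:1); the short ones are alpha_{2,3,4}. The associated Dynkin diagram is a chain of 4 nodes with a double edge at one end; the terminal node there is the unique long simple root (C_4), so the type is C_4 (the algebra sp(8)).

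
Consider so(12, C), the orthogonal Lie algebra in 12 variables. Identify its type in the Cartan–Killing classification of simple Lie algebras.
This is so(12) with 12 even, which has dimension 12(12-1)/2 = 66 and rank 12/2 = 6. In the classification of classical Lie algebras, the orthogonal algebra so(2n) in an even number of variables has type D_n; here n = 6, so the Dynkin diagram is a chain of 4 nodes with a fork of two nodes at one end (D_6). Hence the type is D_6.

type D_6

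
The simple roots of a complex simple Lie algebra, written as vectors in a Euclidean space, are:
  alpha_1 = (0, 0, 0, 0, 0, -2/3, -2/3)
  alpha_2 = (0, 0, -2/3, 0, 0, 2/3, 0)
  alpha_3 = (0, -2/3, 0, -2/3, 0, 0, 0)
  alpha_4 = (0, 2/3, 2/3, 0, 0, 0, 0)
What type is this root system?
Compute the Cartan integers a_ij = 2(alpha_i, alpha_j)/(alpha_j, alpha_j); the resulting 4x4 Cartan matrix is
[[2, -1, 0, 0], [-1, 2, 0, -1], [0, 0, 2, -1], [0, -1, -1, 2]].
All simple roots have the same length, so the diagram is simply laced. The associated Dynkin diagram is a chain of 4 nodes with single edges (A_4), so the type is A_4 (the algebra sl(5)).

A4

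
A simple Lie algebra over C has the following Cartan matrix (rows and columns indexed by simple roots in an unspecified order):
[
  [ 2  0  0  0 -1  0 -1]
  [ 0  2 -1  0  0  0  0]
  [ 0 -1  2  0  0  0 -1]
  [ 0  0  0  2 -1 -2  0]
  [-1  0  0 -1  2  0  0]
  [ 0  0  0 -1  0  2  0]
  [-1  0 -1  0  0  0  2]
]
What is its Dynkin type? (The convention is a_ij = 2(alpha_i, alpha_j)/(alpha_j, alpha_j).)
B7

The matrix has rank 7 with 2's on the diagonal. Reading the off-diagonal entries as Dynkin edges (a single edge where a_ij = a_ji = -1; a double or triple edge where a_ij * a_ji = 2 or 3), the diagram is a chain of 7 nodes with a double edge at one end; the terminal node there is the unique short simple root (B_7). One simple-root ordering that puts it in standard form is (alpha_2, alpha_3, alpha_7, alpha_1, alpha_5, alpha_4, alpha_6). So the algebra is type B_7, i.e. so(15).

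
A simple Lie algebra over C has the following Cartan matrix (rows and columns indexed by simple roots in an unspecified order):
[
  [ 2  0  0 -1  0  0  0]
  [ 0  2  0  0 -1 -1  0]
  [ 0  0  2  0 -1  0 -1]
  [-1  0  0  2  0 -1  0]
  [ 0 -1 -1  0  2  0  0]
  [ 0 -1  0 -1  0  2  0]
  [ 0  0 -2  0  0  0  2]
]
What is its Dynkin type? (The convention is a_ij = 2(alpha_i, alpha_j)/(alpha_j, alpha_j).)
The matrix has rank 7 with 2's on the diagonal. Reading the off-diagonal entries as Dynkin edges (a single edge where a_ij = a_ji = -1; a double or triple edge where a_ij * a_ji = 2 or 3), the diagram is a chain of 7 nodes with a double edge at one end; the terminal node there is the unique long simple root (C_7). One simple-root ordering that puts it in standard form is (alpha_1, alpha_4, alpha_6, alpha_2, alpha_5, alpha_3, alpha_7). So the algebra is type C_7, i.e. sp(14).

C_7 (sp(14))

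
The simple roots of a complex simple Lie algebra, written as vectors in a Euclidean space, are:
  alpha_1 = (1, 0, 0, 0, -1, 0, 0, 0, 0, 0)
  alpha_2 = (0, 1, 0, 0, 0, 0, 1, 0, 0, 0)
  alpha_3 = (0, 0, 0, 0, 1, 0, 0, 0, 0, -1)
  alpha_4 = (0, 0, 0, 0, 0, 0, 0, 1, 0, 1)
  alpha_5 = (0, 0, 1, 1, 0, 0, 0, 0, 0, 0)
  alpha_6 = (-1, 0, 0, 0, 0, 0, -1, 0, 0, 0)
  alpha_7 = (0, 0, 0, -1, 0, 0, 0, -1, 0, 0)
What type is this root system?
A_7 (sl(8))

Compute the Cartan integers a_ij = 2(alpha_i, alpha_j)/(alpha_j, alpha_j); the resulting 7x7 Cartan matrix is
[[2, 0, -1, 0, 0, -1, 0], [0, 2, 0, 0, 0, -1, 0], [-1, 0, 2, -1, 0, 0, 0], [0, 0, -1, 2, 0, 0, -1], [0, 0, 0, 0, 2, 0, -1], [-1, -1, 0, 0, 0, 2, 0], [0, 0, 0, -1, -1, 0, 2]].
All simple roots have the same length, so the diagram is simply laced. The associated Dynkin diagram is a chain of 7 nodes with single edges (A_7), so the type is A_7 (the algebra sl(8)).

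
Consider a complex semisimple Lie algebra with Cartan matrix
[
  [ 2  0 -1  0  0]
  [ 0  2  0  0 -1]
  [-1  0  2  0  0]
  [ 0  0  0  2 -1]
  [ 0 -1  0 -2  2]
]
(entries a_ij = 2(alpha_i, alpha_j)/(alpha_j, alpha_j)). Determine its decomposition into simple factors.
The diagram associated to this matrix has two connected components: the simple roots {alpha_1, alpha_3} form a chain of 2 nodes with single edges (A_2), and {alpha_2, alpha_4, alpha_5} form a chain of 3 nodes with a double edge at one end; the terminal node there is the unique short simple root (B_3). A semisimple Lie algebra decomposes uniquely as the direct sum of simple ideals, one per connected component of its Dynkin diagram, so g ≅ A_2 ⊕ B_3 (dimension 8 + 21 = 29).

type A_2 + type B_3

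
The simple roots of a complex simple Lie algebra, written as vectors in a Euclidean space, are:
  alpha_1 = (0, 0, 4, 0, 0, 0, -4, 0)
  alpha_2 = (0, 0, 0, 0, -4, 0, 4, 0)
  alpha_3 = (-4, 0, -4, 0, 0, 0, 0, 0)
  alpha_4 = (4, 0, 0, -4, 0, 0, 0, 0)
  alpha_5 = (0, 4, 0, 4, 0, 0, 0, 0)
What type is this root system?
A_5

Compute the Cartan integers a_ij = 2(alpha_i, alpha_j)/(alpha_j, alpha_j); the resulting 5x5 Cartan matrix is
[[2, -1, -1, 0, 0], [-1, 2, 0, 0, 0], [-1, 0, 2, -1, 0], [0, 0, -1, 2, -1], [0, 0, 0, -1, 2]].
All simple roots have the same length, so the diagram is simply laced. The associated Dynkin diagram is a chain of 5 nodes with single edges (A_5), so the type is A_5 (the algebra sl(6)).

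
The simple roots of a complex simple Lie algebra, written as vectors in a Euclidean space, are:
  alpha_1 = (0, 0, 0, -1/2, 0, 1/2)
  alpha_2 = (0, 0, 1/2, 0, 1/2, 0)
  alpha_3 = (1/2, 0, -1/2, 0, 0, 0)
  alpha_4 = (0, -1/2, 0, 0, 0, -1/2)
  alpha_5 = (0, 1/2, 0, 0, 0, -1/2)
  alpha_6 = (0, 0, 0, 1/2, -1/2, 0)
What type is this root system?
Compute the Cartan integers a_ij = 2(alpha_i, alpha_j)/(alpha_j, alpha_j); the resulting 6x6 Cartan matrix is
[[2, 0, 0, -1, -1, -1], [0, 2, -1, 0, 0, -1], [0, -1, 2, 0, 0, 0], [-1, 0, 0, 2, 0, 0], [-1, 0, 0, 0, 2, 0], [-1, -1, 0, 0, 0, 2]].
All simple roots have the same length, so the diagram is simply laced. The associated Dynkin diagram is a chain of 4 nodes with a fork of two nodes at one end (D_6), so the type is D_6 (the algebra so(12)).

type D_6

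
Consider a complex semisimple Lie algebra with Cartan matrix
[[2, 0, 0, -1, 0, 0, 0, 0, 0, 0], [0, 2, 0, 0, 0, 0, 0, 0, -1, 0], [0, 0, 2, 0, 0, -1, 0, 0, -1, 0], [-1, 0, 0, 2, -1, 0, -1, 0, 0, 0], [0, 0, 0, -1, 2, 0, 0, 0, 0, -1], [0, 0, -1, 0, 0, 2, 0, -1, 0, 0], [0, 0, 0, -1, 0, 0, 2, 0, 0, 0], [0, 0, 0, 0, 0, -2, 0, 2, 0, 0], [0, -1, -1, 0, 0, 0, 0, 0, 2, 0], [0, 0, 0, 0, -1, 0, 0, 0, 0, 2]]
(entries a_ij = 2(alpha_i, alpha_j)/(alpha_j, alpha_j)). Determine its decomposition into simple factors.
C5 ⊕ D5

The diagram associated to this matrix has two connected components: the simple roots {alpha_2, alpha_3, alpha_6, alpha_8, alpha_9} form a chain of 5 nodes with a double edge at one end; the terminal node there is the unique long simple root (C_5), and {alpha_1, alpha_4, alpha_5, alpha_7, alpha_10} form a chain of 3 nodes with a fork of two nodes at one end (D_5). A semisimple Lie algebra decomposes uniquely as the direct sum of simple ideals, one per connected component of its Dynkin diagram, so g ≅ C_5 ⊕ D_5 (dimension 55 + 45 = 100).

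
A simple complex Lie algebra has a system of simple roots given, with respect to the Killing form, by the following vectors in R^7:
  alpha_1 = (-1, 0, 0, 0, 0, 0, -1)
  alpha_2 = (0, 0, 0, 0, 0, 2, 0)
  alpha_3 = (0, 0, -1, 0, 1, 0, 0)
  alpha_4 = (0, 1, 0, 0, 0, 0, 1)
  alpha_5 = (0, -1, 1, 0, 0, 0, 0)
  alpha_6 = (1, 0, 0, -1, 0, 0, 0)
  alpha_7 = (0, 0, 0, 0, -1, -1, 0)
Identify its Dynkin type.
Compute the Cartan integers a_ij = 2(alpha_i, alpha_j)/(alpha_j, alpha_j); the resulting 7x7 Cartan matrix is
[[2, 0, 0, -1, 0, -1, 0], [0, 2, 0, 0, 0, 0, -2], [0, 0, 2, 0, -1, 0, -1], [-1, 0, 0, 2, -1, 0, 0], [0, 0, -1, -1, 2, 0, 0], [-1, 0, 0, 0, 0, 2, 0], [0, -1, -1, 0, 0, 0, 2]].
The roots have two lengths (squared-length ratio 2:1); the short ones are alpha_{1,3,4,5,6,7}. The associated Dynkin diagram is a chain of 7 nodes with a double edge at one end; the terminal node there is the unique long simple root (C_7), so the type is C_7 (the algebra sp(14)).

type C_7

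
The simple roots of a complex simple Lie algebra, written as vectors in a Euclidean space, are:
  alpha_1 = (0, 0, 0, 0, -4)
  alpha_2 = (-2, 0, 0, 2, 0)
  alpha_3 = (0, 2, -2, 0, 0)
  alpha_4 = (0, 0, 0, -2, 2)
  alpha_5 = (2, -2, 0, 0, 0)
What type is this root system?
C_5

Compute the Cartan integers a_ij = 2(alpha_i, alpha_j)/(alpha_j, alpha_j); the resulting 5x5 Cartan matrix is
[[2, 0, 0, -2, 0], [0, 2, 0, -1, -1], [0, 0, 2, 0, -1], [-1, -1, 0, 2, 0], [0, -1, -1, 0, 2]].
The roots have two lengths (squared-length ratio 2:1); the short ones are alpha_{2,3,4,5}. The associated Dynkin diagram is a chain of 5 nodes with a double edge at one end; the terminal node there is the unique long simple root (C_5), so the type is C_5 (the algebra sp(10)).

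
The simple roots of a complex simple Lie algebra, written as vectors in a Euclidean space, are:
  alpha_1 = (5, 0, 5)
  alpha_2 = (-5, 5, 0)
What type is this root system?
Compute the Cartan integers a_ij = 2(alpha_i, alpha_j)/(alpha_j, alpha_j); the resulting 2x2 Cartan matrix is
[[2, -1], [-1, 2]].
All simple roots have the same length, so the diagram is simply laced. The associated Dynkin diagram is a chain of 2 nodes with single edges (A_2), so the type is A_2 (the algebra sl(3)).

A_2 (sl(3))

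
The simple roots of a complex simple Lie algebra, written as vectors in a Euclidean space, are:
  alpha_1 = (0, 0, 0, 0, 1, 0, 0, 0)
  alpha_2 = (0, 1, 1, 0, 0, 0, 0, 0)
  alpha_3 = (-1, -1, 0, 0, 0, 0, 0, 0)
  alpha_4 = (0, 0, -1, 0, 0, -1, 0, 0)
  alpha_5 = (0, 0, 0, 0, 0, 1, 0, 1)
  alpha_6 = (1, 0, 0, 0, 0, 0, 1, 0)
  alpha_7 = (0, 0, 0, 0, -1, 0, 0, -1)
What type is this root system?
Compute the Cartan integers a_ij = 2(alpha_i, alpha_j)/(alpha_j, alpha_j); the resulting 7x7 Cartan matrix is
[[2, 0, 0, 0, 0, 0, -1], [0, 2, -1, -1, 0, 0, 0], [0, -1, 2, 0, 0, -1, 0], [0, -1, 0, 2, -1, 0, 0], [0, 0, 0, -1, 2, 0, -1], [0, 0, -1, 0, 0, 2, 0], [-2, 0, 0, 0, -1, 0, 2]].
The roots have two lengths (squared-length ratio 2:1); the short ones are alpha_{1}. The associated Dynkin diagram is a chain of 7 nodes with a double edge at one end; the terminal node there is the unique short simple root (B_7), so the type is B_7 (the algebra so(15)).

B_7 (so(15))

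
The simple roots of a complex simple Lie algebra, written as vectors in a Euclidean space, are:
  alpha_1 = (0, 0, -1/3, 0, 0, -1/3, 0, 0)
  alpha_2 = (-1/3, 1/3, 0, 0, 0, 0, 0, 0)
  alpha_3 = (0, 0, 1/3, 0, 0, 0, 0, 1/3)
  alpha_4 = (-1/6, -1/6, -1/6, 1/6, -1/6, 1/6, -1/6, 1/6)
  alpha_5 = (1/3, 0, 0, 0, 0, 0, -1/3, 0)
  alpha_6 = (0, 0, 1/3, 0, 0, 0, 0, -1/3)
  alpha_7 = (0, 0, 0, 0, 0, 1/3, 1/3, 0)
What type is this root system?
E_7

Compute the Cartan integers a_ij = 2(alpha_i, alpha_j)/(alpha_j, alpha_j); the resulting 7x7 Cartan matrix is
[[2, 0, -1, 0, 0, -1, -1], [0, 2, 0, 0, -1, 0, 0], [-1, 0, 2, 0, 0, 0, 0], [0, 0, 0, 2, 0, -1, 0], [0, -1, 0, 0, 2, 0, -1], [-1, 0, 0, -1, 0, 2, 0], [-1, 0, 0, 0, -1, 0, 2]].
All simple roots have the same length, so the diagram is simply laced. The associated Dynkin diagram is a chain of 6 nodes with one extra node attached to the third node from one end (E_7), so the type is E_7.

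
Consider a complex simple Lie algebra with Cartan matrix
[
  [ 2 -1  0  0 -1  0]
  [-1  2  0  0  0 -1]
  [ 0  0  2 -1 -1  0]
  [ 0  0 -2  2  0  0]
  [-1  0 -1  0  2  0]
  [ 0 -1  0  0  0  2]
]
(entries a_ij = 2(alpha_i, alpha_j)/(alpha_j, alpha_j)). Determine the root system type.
C6

The matrix has rank 6 with 2's on the diagonal. Reading the off-diagonal entries as Dynkin edges (a single edge where a_ij = a_ji = -1; a double or triple edge where a_ij * a_ji = 2 or 3), the diagram is a chain of 6 nodes with a double edge at one end; the terminal node there is the unique long simple root (C_6). One simple-root ordering that puts it in standard form is (alpha_6, alpha_2, alpha_1, alpha_5, alpha_3, alpha_4). So the algebra is type C_6, i.e. sp(12).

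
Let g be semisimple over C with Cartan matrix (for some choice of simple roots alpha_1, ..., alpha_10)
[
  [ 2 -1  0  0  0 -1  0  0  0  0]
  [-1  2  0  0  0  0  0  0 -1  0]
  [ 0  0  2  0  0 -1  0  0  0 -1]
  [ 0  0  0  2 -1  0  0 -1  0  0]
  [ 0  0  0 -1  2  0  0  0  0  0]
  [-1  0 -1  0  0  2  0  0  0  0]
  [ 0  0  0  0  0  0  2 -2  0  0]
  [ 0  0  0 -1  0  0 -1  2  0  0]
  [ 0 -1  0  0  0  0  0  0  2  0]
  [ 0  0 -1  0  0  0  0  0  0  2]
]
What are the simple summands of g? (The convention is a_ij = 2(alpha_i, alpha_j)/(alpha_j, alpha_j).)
A_6 (sl(7)) ⊕ C_4 (sp(8))

The diagram associated to this matrix has two connected components: the simple roots {alpha_1, alpha_2, alpha_3, alpha_6, alpha_9, alpha_10} form a chain of 6 nodes with single edges (A_6), and {alpha_4, alpha_5, alpha_7, alpha_8} form a chain of 4 nodes with a double edge at one end; the terminal node there is the unique long simple root (C_4). A semisimple Lie algebra decomposes uniquely as the direct sum of simple ideals, one per connected component of its Dynkin diagram, so g ≅ A_6 ⊕ C_4 (dimension 48 + 36 = 84).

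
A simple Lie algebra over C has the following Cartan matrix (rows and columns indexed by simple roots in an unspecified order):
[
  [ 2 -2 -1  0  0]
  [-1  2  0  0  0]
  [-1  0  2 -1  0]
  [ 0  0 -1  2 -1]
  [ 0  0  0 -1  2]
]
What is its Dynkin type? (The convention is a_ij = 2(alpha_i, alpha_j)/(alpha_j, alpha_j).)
The matrix has rank 5 with 2's on the diagonal. Reading the off-diagonal entries as Dynkin edges (a single edge where a_ij = a_ji = -1; a double or triple edge where a_ij * a_ji = 2 or 3), the diagram is a chain of 5 nodes with a double edge at one end; the terminal node there is the unique short simple root (B_5). One simple-root ordering that puts it in standard form is (alpha_5, alpha_4, alpha_3, alpha_1, alpha_2). So the algebra is type B_5, i.e. so(11).

type B_5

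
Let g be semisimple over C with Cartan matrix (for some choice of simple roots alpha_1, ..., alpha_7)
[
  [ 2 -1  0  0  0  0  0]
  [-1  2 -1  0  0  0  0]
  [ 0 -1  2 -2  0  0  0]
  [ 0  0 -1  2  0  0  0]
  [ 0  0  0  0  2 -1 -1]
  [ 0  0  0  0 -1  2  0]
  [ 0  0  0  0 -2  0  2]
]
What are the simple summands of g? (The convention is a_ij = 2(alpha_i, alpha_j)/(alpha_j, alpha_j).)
The diagram associated to this matrix has two connected components: the simple roots {alpha_1, alpha_2, alpha_3, alpha_4} form a chain of 4 nodes with a double edge at one end; the terminal node there is the unique short simple root (B_4), and {alpha_5, alpha_6, alpha_7} form a chain of 3 nodes with a double edge at one end; the terminal node there is the unique long simple root (C_3). A semisimple Lie algebra decomposes uniquely as the direct sum of simple ideals, one per connected component of its Dynkin diagram, so g ≅ B_4 ⊕ C_3 (dimension 36 + 21 = 57).

B4 + C3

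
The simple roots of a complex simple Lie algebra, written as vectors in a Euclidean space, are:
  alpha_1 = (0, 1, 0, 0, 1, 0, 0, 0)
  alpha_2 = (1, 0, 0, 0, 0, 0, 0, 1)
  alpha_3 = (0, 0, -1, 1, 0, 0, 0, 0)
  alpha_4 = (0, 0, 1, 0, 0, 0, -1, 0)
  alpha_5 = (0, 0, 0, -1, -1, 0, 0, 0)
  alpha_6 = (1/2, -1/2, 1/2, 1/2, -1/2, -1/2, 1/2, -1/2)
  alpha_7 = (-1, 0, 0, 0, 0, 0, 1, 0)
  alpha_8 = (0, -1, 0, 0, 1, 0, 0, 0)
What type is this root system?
Compute the Cartan integers a_ij = 2(alpha_i, alpha_j)/(alpha_j, alpha_j); the resulting 8x8 Cartan matrix is
[[2, 0, 0, 0, -1, -1, 0, 0], [0, 2, 0, 0, 0, 0, -1, 0], [0, 0, 2, -1, -1, 0, 0, 0], [0, 0, -1, 2, 0, 0, -1, 0], [-1, 0, -1, 0, 2, 0, 0, -1], [-1, 0, 0, 0, 0, 2, 0, 0], [0, -1, 0, -1, 0, 0, 2, 0], [0, 0, 0, 0, -1, 0, 0, 2]].
All simple roots have the same length, so the diagram is simply laced. The associated Dynkin diagram is a chain of 7 nodes with one extra node attached to the third node from one end (E_8), so the type is E_8.

E8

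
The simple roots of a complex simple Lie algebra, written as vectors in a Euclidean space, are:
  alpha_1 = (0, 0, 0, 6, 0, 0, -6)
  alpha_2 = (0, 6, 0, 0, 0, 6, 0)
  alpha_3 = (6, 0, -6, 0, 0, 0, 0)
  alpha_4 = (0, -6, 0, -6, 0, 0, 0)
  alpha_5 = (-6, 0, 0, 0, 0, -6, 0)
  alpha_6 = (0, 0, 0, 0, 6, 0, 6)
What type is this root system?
Compute the Cartan integers a_ij = 2(alpha_i, alpha_j)/(alpha_j, alpha_j); the resulting 6x6 Cartan matrix is
[[2, 0, 0, -1, 0, -1], [0, 2, 0, -1, -1, 0], [0, 0, 2, 0, -1, 0], [-1, -1, 0, 2, 0, 0], [0, -1, -1, 0, 2, 0], [-1, 0, 0, 0, 0, 2]].
All simple roots have the same length, so the diagram is simply laced. The associated Dynkin diagram is a chain of 6 nodes with single edges (A_6), so the type is A_6 (the algebra sl(7)).

type A_6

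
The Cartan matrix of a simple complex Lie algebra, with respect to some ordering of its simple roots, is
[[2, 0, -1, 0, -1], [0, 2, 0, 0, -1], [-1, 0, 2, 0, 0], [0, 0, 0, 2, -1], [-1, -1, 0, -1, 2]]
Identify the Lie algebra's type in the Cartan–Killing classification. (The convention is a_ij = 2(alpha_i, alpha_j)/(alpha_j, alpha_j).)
The matrix has rank 5 with 2's on the diagonal. Reading the off-diagonal entries as Dynkin edges (a single edge where a_ij = a_ji = -1; a double or triple edge where a_ij * a_ji = 2 or 3), the diagram is a chain of 3 nodes with a fork of two nodes at one end (D_5). One simple-root ordering that puts it in standard form is (alpha_3, alpha_1, alpha_5, alpha_4, alpha_2). So the algebra is type D_5, i.e. so(10).

D_5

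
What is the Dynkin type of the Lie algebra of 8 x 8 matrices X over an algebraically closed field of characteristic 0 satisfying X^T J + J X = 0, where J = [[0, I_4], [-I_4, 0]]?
C4

This is sp(8), which has dimension 8(8+1)/2 = 36 and rank 8/2 = 4. In the classification of classical Lie algebras, the symplectic algebra sp(2n) has type C_n; here n = 4, so the Dynkin diagram is a chain of 4 nodes with a double edge at one end; the terminal node there is the unique long simple root (C_4). Hence the type is C_4.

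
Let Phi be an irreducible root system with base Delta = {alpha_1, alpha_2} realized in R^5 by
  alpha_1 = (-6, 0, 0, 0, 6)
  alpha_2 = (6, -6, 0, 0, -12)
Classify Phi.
G_2

Compute the Cartan integers a_ij = 2(alpha_i, alpha_j)/(alpha_j, alpha_j); the resulting 2x2 Cartan matrix is
[[2, -1], [-3, 2]].
The roots have two lengths (squared-length ratio 3:1); the short ones are alpha_{1}. The associated Dynkin diagram is two nodes joined by a triple edge (G_2), so the type is G_2.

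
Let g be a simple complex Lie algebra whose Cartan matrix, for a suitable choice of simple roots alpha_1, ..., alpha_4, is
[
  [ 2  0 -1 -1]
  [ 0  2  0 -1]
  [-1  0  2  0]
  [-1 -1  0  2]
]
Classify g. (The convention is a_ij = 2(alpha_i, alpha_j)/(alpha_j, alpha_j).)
The matrix has rank 4 with 2's on the diagonal. Reading the off-diagonal entries as Dynkin edges (a single edge where a_ij = a_ji = -1; a double or triple edge where a_ij * a_ji = 2 or 3), the diagram is a chain of 4 nodes with single edges (A_4). One simple-root ordering that puts it in standard form is (alpha_3, alpha_1, alpha_4, alpha_2). So the algebra is type A_4, i.e. sl(5).

A_4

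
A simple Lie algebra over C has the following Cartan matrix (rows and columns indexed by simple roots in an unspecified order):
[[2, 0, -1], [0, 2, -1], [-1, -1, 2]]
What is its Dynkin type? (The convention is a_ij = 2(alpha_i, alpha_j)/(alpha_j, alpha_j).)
The matrix has rank 3 with 2's on the diagonal. Reading the off-diagonal entries as Dynkin edges (a single edge where a_ij = a_ji = -1; a double or triple edge where a_ij * a_ji = 2 or 3), the diagram is a chain of 3 nodes with single edges (A_3). One simple-root ordering that puts it in standard form is (alpha_1, alpha_3, alpha_2). So the algebra is type A_3, i.e. sl(4).

A_3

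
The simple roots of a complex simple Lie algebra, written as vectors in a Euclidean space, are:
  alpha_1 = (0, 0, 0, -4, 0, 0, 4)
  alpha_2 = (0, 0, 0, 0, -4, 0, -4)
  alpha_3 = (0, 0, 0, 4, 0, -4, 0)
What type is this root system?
Compute the Cartan integers a_ij = 2(alpha_i, alpha_j)/(alpha_j, alpha_j); the resulting 3x3 Cartan matrix is
[[2, -1, -1], [-1, 2, 0], [-1, 0, 2]].
All simple roots have the same length, so the diagram is simply laced. The associated Dynkin diagram is a chain of 3 nodes with single edges (A_3), so the type is A_3 (the algebra sl(4)).

A3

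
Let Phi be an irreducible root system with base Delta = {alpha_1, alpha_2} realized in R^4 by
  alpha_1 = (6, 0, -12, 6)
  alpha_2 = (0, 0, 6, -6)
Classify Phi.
Compute the Cartan integers a_ij = 2(alpha_i, alpha_j)/(alpha_j, alpha_j); the resulting 2x2 Cartan matrix is
[[2, -3], [-1, 2]].
The roots have two lengths (squared-length ratio 3:1); the short ones are alpha_{2}. The associated Dynkin diagram is two nodes joined by a triple edge (G_2), so the type is G_2.

G2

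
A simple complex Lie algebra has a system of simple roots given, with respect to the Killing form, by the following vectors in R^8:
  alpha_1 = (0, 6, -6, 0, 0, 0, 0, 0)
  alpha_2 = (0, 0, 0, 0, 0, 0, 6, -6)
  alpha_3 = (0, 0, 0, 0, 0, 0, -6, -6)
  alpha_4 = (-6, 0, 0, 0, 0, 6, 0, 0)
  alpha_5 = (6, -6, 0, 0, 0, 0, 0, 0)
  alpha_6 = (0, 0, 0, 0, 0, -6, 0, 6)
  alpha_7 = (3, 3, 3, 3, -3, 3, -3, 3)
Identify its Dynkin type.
E7

Compute the Cartan integers a_ij = 2(alpha_i, alpha_j)/(alpha_j, alpha_j); the resulting 7x7 Cartan matrix is
[[2, 0, 0, 0, -1, 0, 0], [0, 2, 0, 0, 0, -1, -1], [0, 0, 2, 0, 0, -1, 0], [0, 0, 0, 2, -1, -1, 0], [-1, 0, 0, -1, 2, 0, 0], [0, -1, -1, -1, 0, 2, 0], [0, -1, 0, 0, 0, 0, 2]].
All simple roots have the same length, so the diagram is simply laced. The associated Dynkin diagram is a chain of 6 nodes with one extra node attached to the third node from one end (E_7), so the type is E_7.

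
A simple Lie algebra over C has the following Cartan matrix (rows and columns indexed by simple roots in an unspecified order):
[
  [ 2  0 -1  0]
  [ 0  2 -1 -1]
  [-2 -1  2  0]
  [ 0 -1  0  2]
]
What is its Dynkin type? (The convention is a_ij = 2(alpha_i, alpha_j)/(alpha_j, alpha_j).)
B_4

The matrix has rank 4 with 2's on the diagonal. Reading the off-diagonal entries as Dynkin edges (a single edge where a_ij = a_ji = -1; a double or triple edge where a_ij * a_ji = 2 or 3), the diagram is a chain of 4 nodes with a double edge at one end; the terminal node there is the unique short simple root (B_4). One simple-root ordering that puts it in standard form is (alpha_4, alpha_2, alpha_3, alpha_1). So the algebra is type B_4, i.e. so(9).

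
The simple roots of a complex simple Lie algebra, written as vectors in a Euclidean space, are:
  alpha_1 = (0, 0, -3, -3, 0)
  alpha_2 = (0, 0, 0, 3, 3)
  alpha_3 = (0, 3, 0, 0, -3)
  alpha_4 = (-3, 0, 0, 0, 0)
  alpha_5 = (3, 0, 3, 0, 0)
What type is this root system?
Compute the Cartan integers a_ij = 2(alpha_i, alpha_j)/(alpha_j, alpha_j); the resulting 5x5 Cartan matrix is
[[2, -1, 0, 0, -1], [-1, 2, -1, 0, 0], [0, -1, 2, 0, 0], [0, 0, 0, 2, -1], [-1, 0, 0, -2, 2]].
The roots have two lengths (squared-length ratio 2:1); the short ones are alpha_{4}. The associated Dynkin diagram is a chain of 5 nodes with a double edge at one end; the terminal node there is the unique short simple root (B_5), so the type is B_5 (the algebra so(11)).

B_5 (so(11))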